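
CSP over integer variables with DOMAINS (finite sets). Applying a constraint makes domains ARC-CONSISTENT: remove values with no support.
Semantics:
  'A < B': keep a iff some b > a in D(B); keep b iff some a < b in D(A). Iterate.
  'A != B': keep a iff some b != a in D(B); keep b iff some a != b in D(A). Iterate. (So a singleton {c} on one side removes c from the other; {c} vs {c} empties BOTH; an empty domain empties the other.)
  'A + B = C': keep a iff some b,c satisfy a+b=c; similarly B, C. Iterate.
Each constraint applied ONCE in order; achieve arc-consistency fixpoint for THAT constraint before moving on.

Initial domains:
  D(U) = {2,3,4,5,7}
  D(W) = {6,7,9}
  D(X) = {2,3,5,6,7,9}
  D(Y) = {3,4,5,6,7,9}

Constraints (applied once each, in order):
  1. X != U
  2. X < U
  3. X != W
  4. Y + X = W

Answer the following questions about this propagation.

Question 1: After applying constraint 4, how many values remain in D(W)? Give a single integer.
Constraint 1 (X != U) on D(X)={2,3,5,6,7,9} D(U)={2,3,4,5,7}: no change
Constraint 2 (X < U) on D(X)={2,3,5,6,7,9} D(U)={2,3,4,5,7}: X {2,3,5,6,7,9}->{2,3,5,6}; U {2,3,4,5,7}->{3,4,5,7}
Constraint 3 (X != W) on D(X)={2,3,5,6} D(W)={6,7,9}: no change
Constraint 4 (Y + X = W) on D(Y)={3,4,5,6,7,9} D(X)={2,3,5,6} D(W)={6,7,9}: Y {3,4,5,6,7,9}->{3,4,5,6,7}
So after constraint 4: D(W)={6,7,9}, size = 3

Answer: 3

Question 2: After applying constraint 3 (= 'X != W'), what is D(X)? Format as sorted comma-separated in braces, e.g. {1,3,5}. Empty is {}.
Answer: {2,3,5,6}

Derivation:
Constraint 1 (X != U) on D(X)={2,3,5,6,7,9} D(U)={2,3,4,5,7}: no change
Constraint 2 (X < U) on D(X)={2,3,5,6,7,9} D(U)={2,3,4,5,7}: X {2,3,5,6,7,9}->{2,3,5,6}; U {2,3,4,5,7}->{3,4,5,7}
Constraint 3 (X != W) on D(X)={2,3,5,6} D(W)={6,7,9}: no change
So after constraint 3: D(X) = {2,3,5,6}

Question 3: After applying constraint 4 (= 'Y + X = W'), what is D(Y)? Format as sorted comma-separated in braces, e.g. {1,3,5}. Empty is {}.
Answer: {3,4,5,6,7}

Derivation:
Constraint 1 (X != U) on D(X)={2,3,5,6,7,9} D(U)={2,3,4,5,7}: no change
Constraint 2 (X < U) on D(X)={2,3,5,6,7,9} D(U)={2,3,4,5,7}: X {2,3,5,6,7,9}->{2,3,5,6}; U {2,3,4,5,7}->{3,4,5,7}
Constraint 3 (X != W) on D(X)={2,3,5,6} D(W)={6,7,9}: no change
Constraint 4 (Y + X = W) on D(Y)={3,4,5,6,7,9} D(X)={2,3,5,6} D(W)={6,7,9}: Y {3,4,5,6,7,9}->{3,4,5,6,7}
So after constraint 4: D(Y) = {3,4,5,6,7}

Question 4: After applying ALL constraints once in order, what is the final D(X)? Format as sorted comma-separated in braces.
Constraint 1 (X != U) on D(X)={2,3,5,6,7,9} D(U)={2,3,4,5,7}: no change
Constraint 2 (X < U) on D(X)={2,3,5,6,7,9} D(U)={2,3,4,5,7}: X {2,3,5,6,7,9}->{2,3,5,6}; U {2,3,4,5,7}->{3,4,5,7}
Constraint 3 (X != W) on D(X)={2,3,5,6} D(W)={6,7,9}: no change
Constraint 4 (Y + X = W) on D(Y)={3,4,5,6,7,9} D(X)={2,3,5,6} D(W)={6,7,9}: Y {3,4,5,6,7,9}->{3,4,5,6,7}
So after all 4 constraints: D(X) = {2,3,5,6}

Answer: {2,3,5,6}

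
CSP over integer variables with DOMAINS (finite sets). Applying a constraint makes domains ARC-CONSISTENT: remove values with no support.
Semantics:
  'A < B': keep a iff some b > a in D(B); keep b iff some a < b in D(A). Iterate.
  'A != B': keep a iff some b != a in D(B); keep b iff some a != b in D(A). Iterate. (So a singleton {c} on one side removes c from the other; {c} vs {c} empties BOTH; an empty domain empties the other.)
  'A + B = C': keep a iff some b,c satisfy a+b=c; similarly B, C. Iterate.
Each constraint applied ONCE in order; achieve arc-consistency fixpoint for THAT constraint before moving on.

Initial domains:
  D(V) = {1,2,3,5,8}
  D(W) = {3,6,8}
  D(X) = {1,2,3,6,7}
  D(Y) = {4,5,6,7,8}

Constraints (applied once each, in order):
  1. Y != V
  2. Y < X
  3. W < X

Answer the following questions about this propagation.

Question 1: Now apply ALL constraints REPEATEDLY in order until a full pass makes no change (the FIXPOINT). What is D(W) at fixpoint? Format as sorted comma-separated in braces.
Answer: {3,6}

Derivation:
pass 0 (initial): D(W)={3,6,8}
pass 1: W {3,6,8}->{3,6}; X {1,2,3,6,7}->{6,7}; Y {4,5,6,7,8}->{4,5,6}
pass 2: no change
Fixpoint after 2 passes: D(W) = {3,6}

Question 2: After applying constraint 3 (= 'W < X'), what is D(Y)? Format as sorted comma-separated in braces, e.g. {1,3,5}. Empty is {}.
Answer: {4,5,6}

Derivation:
Constraint 1 (Y != V) on D(Y)={4,5,6,7,8} D(V)={1,2,3,5,8}: no change
Constraint 2 (Y < X) on D(Y)={4,5,6,7,8} D(X)={1,2,3,6,7}: Y {4,5,6,7,8}->{4,5,6}; X {1,2,3,6,7}->{6,7}
Constraint 3 (W < X) on D(W)={3,6,8} D(X)={6,7}: W {3,6,8}->{3,6}
So after constraint 3: D(Y) = {4,5,6}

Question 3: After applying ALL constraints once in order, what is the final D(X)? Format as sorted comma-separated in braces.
Constraint 1 (Y != V) on D(Y)={4,5,6,7,8} D(V)={1,2,3,5,8}: no change
Constraint 2 (Y < X) on D(Y)={4,5,6,7,8} D(X)={1,2,3,6,7}: Y {4,5,6,7,8}->{4,5,6}; X {1,2,3,6,7}->{6,7}
Constraint 3 (W < X) on D(W)={3,6,8} D(X)={6,7}: W {3,6,8}->{3,6}
So after all 3 constraints: D(X) = {6,7}

Answer: {6,7}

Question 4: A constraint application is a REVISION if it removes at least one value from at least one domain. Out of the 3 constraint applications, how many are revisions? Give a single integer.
Answer: 2

Derivation:
Constraint 1 (Y != V) on D(Y)={4,5,6,7,8} D(V)={1,2,3,5,8}: no change => not a revision
Constraint 2 (Y < X) on D(Y)={4,5,6,7,8} D(X)={1,2,3,6,7}: Y {4,5,6,7,8}->{4,5,6}; X {1,2,3,6,7}->{6,7} => REVISION
Constraint 3 (W < X) on D(W)={3,6,8} D(X)={6,7}: W {3,6,8}->{3,6} => REVISION
Total revisions = 2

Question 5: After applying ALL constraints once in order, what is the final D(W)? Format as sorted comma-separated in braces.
Constraint 1 (Y != V) on D(Y)={4,5,6,7,8} D(V)={1,2,3,5,8}: no change
Constraint 2 (Y < X) on D(Y)={4,5,6,7,8} D(X)={1,2,3,6,7}: Y {4,5,6,7,8}->{4,5,6}; X {1,2,3,6,7}->{6,7}
Constraint 3 (W < X) on D(W)={3,6,8} D(X)={6,7}: W {3,6,8}->{3,6}
So after all 3 constraints: D(W) = {3,6}

Answer: {3,6}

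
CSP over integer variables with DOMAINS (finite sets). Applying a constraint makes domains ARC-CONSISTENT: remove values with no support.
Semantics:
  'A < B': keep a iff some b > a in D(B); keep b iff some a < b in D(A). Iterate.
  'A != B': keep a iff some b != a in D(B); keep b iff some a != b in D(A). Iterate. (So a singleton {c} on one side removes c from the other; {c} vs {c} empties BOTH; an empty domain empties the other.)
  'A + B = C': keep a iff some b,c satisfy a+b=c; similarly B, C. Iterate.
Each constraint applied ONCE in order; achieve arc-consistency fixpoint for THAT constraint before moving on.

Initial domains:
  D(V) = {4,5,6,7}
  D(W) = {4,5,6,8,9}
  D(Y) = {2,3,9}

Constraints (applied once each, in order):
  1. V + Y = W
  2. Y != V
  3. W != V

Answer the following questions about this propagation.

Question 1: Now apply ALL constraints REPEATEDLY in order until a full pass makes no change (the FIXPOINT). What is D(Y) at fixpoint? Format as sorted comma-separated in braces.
Answer: {2,3}

Derivation:
pass 0 (initial): D(Y)={2,3,9}
pass 1: W {4,5,6,8,9}->{6,8,9}; Y {2,3,9}->{2,3}
pass 2: no change
Fixpoint after 2 passes: D(Y) = {2,3}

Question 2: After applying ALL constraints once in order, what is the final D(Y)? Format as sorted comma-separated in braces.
Constraint 1 (V + Y = W) on D(V)={4,5,6,7} D(Y)={2,3,9} D(W)={4,5,6,8,9}: Y {2,3,9}->{2,3}; W {4,5,6,8,9}->{6,8,9}
Constraint 2 (Y != V) on D(Y)={2,3} D(V)={4,5,6,7}: no change
Constraint 3 (W != V) on D(W)={6,8,9} D(V)={4,5,6,7}: no change
So after all 3 constraints: D(Y) = {2,3}

Answer: {2,3}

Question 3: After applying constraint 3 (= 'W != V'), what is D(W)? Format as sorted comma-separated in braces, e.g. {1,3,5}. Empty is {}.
Answer: {6,8,9}

Derivation:
Constraint 1 (V + Y = W) on D(V)={4,5,6,7} D(Y)={2,3,9} D(W)={4,5,6,8,9}: Y {2,3,9}->{2,3}; W {4,5,6,8,9}->{6,8,9}
Constraint 2 (Y != V) on D(Y)={2,3} D(V)={4,5,6,7}: no change
Constraint 3 (W != V) on D(W)={6,8,9} D(V)={4,5,6,7}: no change
So after constraint 3: D(W) = {6,8,9}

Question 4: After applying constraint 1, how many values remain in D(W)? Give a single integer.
Answer: 3

Derivation:
Constraint 1 (V + Y = W) on D(V)={4,5,6,7} D(Y)={2,3,9} D(W)={4,5,6,8,9}: Y {2,3,9}->{2,3}; W {4,5,6,8,9}->{6,8,9}
So after constraint 1: D(W)={6,8,9}, size = 3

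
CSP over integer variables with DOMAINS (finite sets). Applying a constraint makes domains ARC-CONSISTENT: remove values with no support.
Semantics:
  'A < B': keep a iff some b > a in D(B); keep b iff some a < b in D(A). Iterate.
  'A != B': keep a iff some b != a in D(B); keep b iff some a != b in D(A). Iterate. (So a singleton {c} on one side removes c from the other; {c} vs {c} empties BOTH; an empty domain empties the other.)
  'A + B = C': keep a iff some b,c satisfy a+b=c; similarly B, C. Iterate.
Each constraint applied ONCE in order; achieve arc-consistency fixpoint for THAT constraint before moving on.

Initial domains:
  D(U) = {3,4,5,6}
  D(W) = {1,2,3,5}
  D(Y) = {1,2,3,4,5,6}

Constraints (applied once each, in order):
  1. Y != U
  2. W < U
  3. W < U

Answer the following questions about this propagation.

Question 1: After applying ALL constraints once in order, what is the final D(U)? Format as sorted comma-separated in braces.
Constraint 1 (Y != U) on D(Y)={1,2,3,4,5,6} D(U)={3,4,5,6}: no change
Constraint 2 (W < U) on D(W)={1,2,3,5} D(U)={3,4,5,6}: no change
Constraint 3 (W < U) on D(W)={1,2,3,5} D(U)={3,4,5,6}: no change
So after all 3 constraints: D(U) = {3,4,5,6}

Answer: {3,4,5,6}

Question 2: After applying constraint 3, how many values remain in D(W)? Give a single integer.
Answer: 4

Derivation:
Constraint 1 (Y != U) on D(Y)={1,2,3,4,5,6} D(U)={3,4,5,6}: no change
Constraint 2 (W < U) on D(W)={1,2,3,5} D(U)={3,4,5,6}: no change
Constraint 3 (W < U) on D(W)={1,2,3,5} D(U)={3,4,5,6}: no change
So after constraint 3: D(W)={1,2,3,5}, size = 4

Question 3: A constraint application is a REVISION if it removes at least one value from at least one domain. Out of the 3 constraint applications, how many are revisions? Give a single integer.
Answer: 0

Derivation:
Constraint 1 (Y != U) on D(Y)={1,2,3,4,5,6} D(U)={3,4,5,6}: no change => not a revision
Constraint 2 (W < U) on D(W)={1,2,3,5} D(U)={3,4,5,6}: no change => not a revision
Constraint 3 (W < U) on D(W)={1,2,3,5} D(U)={3,4,5,6}: no change => not a revision
Total revisions = 0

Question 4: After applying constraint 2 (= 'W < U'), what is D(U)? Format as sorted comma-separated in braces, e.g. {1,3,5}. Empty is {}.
Answer: {3,4,5,6}

Derivation:
Constraint 1 (Y != U) on D(Y)={1,2,3,4,5,6} D(U)={3,4,5,6}: no change
Constraint 2 (W < U) on D(W)={1,2,3,5} D(U)={3,4,5,6}: no change
So after constraint 2: D(U) = {3,4,5,6}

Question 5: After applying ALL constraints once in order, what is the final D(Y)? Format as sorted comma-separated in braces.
Answer: {1,2,3,4,5,6}

Derivation:
Constraint 1 (Y != U) on D(Y)={1,2,3,4,5,6} D(U)={3,4,5,6}: no change
Constraint 2 (W < U) on D(W)={1,2,3,5} D(U)={3,4,5,6}: no change
Constraint 3 (W < U) on D(W)={1,2,3,5} D(U)={3,4,5,6}: no change
So after all 3 constraints: D(Y) = {1,2,3,4,5,6}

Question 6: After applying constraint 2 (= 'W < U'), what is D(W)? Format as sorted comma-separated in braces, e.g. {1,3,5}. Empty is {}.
Constraint 1 (Y != U) on D(Y)={1,2,3,4,5,6} D(U)={3,4,5,6}: no change
Constraint 2 (W < U) on D(W)={1,2,3,5} D(U)={3,4,5,6}: no change
So after constraint 2: D(W) = {1,2,3,5}

Answer: {1,2,3,5}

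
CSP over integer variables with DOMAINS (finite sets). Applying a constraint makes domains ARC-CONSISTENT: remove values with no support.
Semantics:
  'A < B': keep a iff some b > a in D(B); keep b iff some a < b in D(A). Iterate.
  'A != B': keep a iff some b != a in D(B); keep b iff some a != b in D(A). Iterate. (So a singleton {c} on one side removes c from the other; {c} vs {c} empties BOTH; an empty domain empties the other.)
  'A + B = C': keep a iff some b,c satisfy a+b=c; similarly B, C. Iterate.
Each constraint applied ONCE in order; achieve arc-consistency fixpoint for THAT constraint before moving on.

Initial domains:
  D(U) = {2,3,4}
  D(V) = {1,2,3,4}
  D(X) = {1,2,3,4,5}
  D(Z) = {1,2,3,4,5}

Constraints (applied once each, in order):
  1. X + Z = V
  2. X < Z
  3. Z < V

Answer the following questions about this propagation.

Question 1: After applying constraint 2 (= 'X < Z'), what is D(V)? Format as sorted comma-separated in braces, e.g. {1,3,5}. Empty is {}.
Constraint 1 (X + Z = V) on D(X)={1,2,3,4,5} D(Z)={1,2,3,4,5} D(V)={1,2,3,4}: X {1,2,3,4,5}->{1,2,3}; Z {1,2,3,4,5}->{1,2,3}; V {1,2,3,4}->{2,3,4}
Constraint 2 (X < Z) on D(X)={1,2,3} D(Z)={1,2,3}: X {1,2,3}->{1,2}; Z {1,2,3}->{2,3}
So after constraint 2: D(V) = {2,3,4}

Answer: {2,3,4}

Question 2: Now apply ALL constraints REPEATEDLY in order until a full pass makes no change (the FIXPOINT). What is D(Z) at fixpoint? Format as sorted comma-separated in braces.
pass 0 (initial): D(Z)={1,2,3,4,5}
pass 1: V {1,2,3,4}->{3,4}; X {1,2,3,4,5}->{1,2}; Z {1,2,3,4,5}->{2,3}
pass 2: no change
Fixpoint after 2 passes: D(Z) = {2,3}

Answer: {2,3}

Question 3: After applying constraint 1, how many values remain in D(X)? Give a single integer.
Constraint 1 (X + Z = V) on D(X)={1,2,3,4,5} D(Z)={1,2,3,4,5} D(V)={1,2,3,4}: X {1,2,3,4,5}->{1,2,3}; Z {1,2,3,4,5}->{1,2,3}; V {1,2,3,4}->{2,3,4}
So after constraint 1: D(X)={1,2,3}, size = 3

Answer: 3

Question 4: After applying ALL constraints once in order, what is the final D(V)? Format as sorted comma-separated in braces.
Constraint 1 (X + Z = V) on D(X)={1,2,3,4,5} D(Z)={1,2,3,4,5} D(V)={1,2,3,4}: X {1,2,3,4,5}->{1,2,3}; Z {1,2,3,4,5}->{1,2,3}; V {1,2,3,4}->{2,3,4}
Constraint 2 (X < Z) on D(X)={1,2,3} D(Z)={1,2,3}: X {1,2,3}->{1,2}; Z {1,2,3}->{2,3}
Constraint 3 (Z < V) on D(Z)={2,3} D(V)={2,3,4}: V {2,3,4}->{3,4}
So after all 3 constraints: D(V) = {3,4}

Answer: {3,4}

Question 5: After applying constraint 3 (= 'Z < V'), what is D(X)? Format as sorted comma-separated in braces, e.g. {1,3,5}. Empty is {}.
Answer: {1,2}

Derivation:
Constraint 1 (X + Z = V) on D(X)={1,2,3,4,5} D(Z)={1,2,3,4,5} D(V)={1,2,3,4}: X {1,2,3,4,5}->{1,2,3}; Z {1,2,3,4,5}->{1,2,3}; V {1,2,3,4}->{2,3,4}
Constraint 2 (X < Z) on D(X)={1,2,3} D(Z)={1,2,3}: X {1,2,3}->{1,2}; Z {1,2,3}->{2,3}
Constraint 3 (Z < V) on D(Z)={2,3} D(V)={2,3,4}: V {2,3,4}->{3,4}
So after constraint 3: D(X) = {1,2}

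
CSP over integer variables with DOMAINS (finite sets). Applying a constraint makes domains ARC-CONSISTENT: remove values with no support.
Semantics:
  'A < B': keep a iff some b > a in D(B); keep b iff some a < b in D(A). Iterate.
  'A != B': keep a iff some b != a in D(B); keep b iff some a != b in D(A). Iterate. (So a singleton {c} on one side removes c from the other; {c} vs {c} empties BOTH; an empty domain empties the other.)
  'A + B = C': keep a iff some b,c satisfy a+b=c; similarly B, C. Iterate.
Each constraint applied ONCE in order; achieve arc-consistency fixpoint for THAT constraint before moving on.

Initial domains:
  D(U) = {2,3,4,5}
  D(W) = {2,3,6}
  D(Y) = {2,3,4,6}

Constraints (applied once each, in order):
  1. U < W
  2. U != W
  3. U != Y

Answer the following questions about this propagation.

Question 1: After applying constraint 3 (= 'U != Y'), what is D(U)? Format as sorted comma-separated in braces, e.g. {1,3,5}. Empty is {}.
Constraint 1 (U < W) on D(U)={2,3,4,5} D(W)={2,3,6}: W {2,3,6}->{3,6}
Constraint 2 (U != W) on D(U)={2,3,4,5} D(W)={3,6}: no change
Constraint 3 (U != Y) on D(U)={2,3,4,5} D(Y)={2,3,4,6}: no change
So after constraint 3: D(U) = {2,3,4,5}

Answer: {2,3,4,5}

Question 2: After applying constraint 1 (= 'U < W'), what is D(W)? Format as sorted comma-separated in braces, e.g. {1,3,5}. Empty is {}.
Constraint 1 (U < W) on D(U)={2,3,4,5} D(W)={2,3,6}: W {2,3,6}->{3,6}
So after constraint 1: D(W) = {3,6}

Answer: {3,6}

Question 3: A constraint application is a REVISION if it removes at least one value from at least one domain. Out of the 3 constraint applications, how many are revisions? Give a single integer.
Answer: 1

Derivation:
Constraint 1 (U < W) on D(U)={2,3,4,5} D(W)={2,3,6}: W {2,3,6}->{3,6} => REVISION
Constraint 2 (U != W) on D(U)={2,3,4,5} D(W)={3,6}: no change => not a revision
Constraint 3 (U != Y) on D(U)={2,3,4,5} D(Y)={2,3,4,6}: no change => not a revision
Total revisions = 1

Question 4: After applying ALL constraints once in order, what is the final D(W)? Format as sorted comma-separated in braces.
Constraint 1 (U < W) on D(U)={2,3,4,5} D(W)={2,3,6}: W {2,3,6}->{3,6}
Constraint 2 (U != W) on D(U)={2,3,4,5} D(W)={3,6}: no change
Constraint 3 (U != Y) on D(U)={2,3,4,5} D(Y)={2,3,4,6}: no change
So after all 3 constraints: D(W) = {3,6}

Answer: {3,6}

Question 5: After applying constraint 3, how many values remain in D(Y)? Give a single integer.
Constraint 1 (U < W) on D(U)={2,3,4,5} D(W)={2,3,6}: W {2,3,6}->{3,6}
Constraint 2 (U != W) on D(U)={2,3,4,5} D(W)={3,6}: no change
Constraint 3 (U != Y) on D(U)={2,3,4,5} D(Y)={2,3,4,6}: no change
So after constraint 3: D(Y)={2,3,4,6}, size = 4

Answer: 4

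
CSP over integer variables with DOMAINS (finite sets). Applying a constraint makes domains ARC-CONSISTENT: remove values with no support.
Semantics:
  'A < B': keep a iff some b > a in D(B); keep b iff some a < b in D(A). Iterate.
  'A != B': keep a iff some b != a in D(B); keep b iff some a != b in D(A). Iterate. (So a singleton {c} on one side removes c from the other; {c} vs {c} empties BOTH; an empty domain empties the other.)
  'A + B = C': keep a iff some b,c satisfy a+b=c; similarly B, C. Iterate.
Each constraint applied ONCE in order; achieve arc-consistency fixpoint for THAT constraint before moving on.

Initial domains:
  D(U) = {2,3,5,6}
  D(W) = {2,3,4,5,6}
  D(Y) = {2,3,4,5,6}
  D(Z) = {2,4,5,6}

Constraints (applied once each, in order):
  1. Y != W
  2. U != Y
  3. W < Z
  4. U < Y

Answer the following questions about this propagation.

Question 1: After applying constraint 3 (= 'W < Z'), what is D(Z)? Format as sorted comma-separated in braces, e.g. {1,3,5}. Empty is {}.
Constraint 1 (Y != W) on D(Y)={2,3,4,5,6} D(W)={2,3,4,5,6}: no change
Constraint 2 (U != Y) on D(U)={2,3,5,6} D(Y)={2,3,4,5,6}: no change
Constraint 3 (W < Z) on D(W)={2,3,4,5,6} D(Z)={2,4,5,6}: W {2,3,4,5,6}->{2,3,4,5}; Z {2,4,5,6}->{4,5,6}
So after constraint 3: D(Z) = {4,5,6}

Answer: {4,5,6}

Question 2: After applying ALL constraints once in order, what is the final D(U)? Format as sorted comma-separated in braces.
Answer: {2,3,5}

Derivation:
Constraint 1 (Y != W) on D(Y)={2,3,4,5,6} D(W)={2,3,4,5,6}: no change
Constraint 2 (U != Y) on D(U)={2,3,5,6} D(Y)={2,3,4,5,6}: no change
Constraint 3 (W < Z) on D(W)={2,3,4,5,6} D(Z)={2,4,5,6}: W {2,3,4,5,6}->{2,3,4,5}; Z {2,4,5,6}->{4,5,6}
Constraint 4 (U < Y) on D(U)={2,3,5,6} D(Y)={2,3,4,5,6}: U {2,3,5,6}->{2,3,5}; Y {2,3,4,5,6}->{3,4,5,6}
So after all 4 constraints: D(U) = {2,3,5}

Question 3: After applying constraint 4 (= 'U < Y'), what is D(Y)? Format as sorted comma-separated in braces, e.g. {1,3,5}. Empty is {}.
Answer: {3,4,5,6}

Derivation:
Constraint 1 (Y != W) on D(Y)={2,3,4,5,6} D(W)={2,3,4,5,6}: no change
Constraint 2 (U != Y) on D(U)={2,3,5,6} D(Y)={2,3,4,5,6}: no change
Constraint 3 (W < Z) on D(W)={2,3,4,5,6} D(Z)={2,4,5,6}: W {2,3,4,5,6}->{2,3,4,5}; Z {2,4,5,6}->{4,5,6}
Constraint 4 (U < Y) on D(U)={2,3,5,6} D(Y)={2,3,4,5,6}: U {2,3,5,6}->{2,3,5}; Y {2,3,4,5,6}->{3,4,5,6}
So after constraint 4: D(Y) = {3,4,5,6}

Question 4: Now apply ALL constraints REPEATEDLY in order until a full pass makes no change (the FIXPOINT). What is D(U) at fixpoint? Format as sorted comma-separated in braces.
pass 0 (initial): D(U)={2,3,5,6}
pass 1: U {2,3,5,6}->{2,3,5}; W {2,3,4,5,6}->{2,3,4,5}; Y {2,3,4,5,6}->{3,4,5,6}; Z {2,4,5,6}->{4,5,6}
pass 2: no change
Fixpoint after 2 passes: D(U) = {2,3,5}

Answer: {2,3,5}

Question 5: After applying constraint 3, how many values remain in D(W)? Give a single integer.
Constraint 1 (Y != W) on D(Y)={2,3,4,5,6} D(W)={2,3,4,5,6}: no change
Constraint 2 (U != Y) on D(U)={2,3,5,6} D(Y)={2,3,4,5,6}: no change
Constraint 3 (W < Z) on D(W)={2,3,4,5,6} D(Z)={2,4,5,6}: W {2,3,4,5,6}->{2,3,4,5}; Z {2,4,5,6}->{4,5,6}
So after constraint 3: D(W)={2,3,4,5}, size = 4

Answer: 4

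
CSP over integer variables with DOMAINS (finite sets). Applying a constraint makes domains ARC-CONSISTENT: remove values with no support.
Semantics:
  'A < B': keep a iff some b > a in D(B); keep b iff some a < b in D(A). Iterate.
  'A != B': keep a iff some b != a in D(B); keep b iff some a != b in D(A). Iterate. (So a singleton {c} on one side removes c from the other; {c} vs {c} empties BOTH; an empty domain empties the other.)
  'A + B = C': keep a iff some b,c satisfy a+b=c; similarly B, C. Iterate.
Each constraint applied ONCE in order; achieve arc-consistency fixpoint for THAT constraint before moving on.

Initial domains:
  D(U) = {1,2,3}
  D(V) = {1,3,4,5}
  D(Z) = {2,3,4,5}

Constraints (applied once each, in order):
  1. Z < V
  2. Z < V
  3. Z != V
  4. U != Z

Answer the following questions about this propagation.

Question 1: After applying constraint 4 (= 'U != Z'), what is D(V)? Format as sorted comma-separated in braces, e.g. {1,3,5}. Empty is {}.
Answer: {3,4,5}

Derivation:
Constraint 1 (Z < V) on D(Z)={2,3,4,5} D(V)={1,3,4,5}: Z {2,3,4,5}->{2,3,4}; V {1,3,4,5}->{3,4,5}
Constraint 2 (Z < V) on D(Z)={2,3,4} D(V)={3,4,5}: no change
Constraint 3 (Z != V) on D(Z)={2,3,4} D(V)={3,4,5}: no change
Constraint 4 (U != Z) on D(U)={1,2,3} D(Z)={2,3,4}: no change
So after constraint 4: D(V) = {3,4,5}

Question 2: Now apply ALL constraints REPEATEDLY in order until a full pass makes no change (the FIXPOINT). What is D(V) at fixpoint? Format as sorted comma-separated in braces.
Answer: {3,4,5}

Derivation:
pass 0 (initial): D(V)={1,3,4,5}
pass 1: V {1,3,4,5}->{3,4,5}; Z {2,3,4,5}->{2,3,4}
pass 2: no change
Fixpoint after 2 passes: D(V) = {3,4,5}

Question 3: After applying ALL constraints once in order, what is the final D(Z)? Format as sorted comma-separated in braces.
Answer: {2,3,4}

Derivation:
Constraint 1 (Z < V) on D(Z)={2,3,4,5} D(V)={1,3,4,5}: Z {2,3,4,5}->{2,3,4}; V {1,3,4,5}->{3,4,5}
Constraint 2 (Z < V) on D(Z)={2,3,4} D(V)={3,4,5}: no change
Constraint 3 (Z != V) on D(Z)={2,3,4} D(V)={3,4,5}: no change
Constraint 4 (U != Z) on D(U)={1,2,3} D(Z)={2,3,4}: no change
So after all 4 constraints: D(Z) = {2,3,4}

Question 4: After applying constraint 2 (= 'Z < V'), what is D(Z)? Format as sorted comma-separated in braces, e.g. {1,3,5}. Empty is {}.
Constraint 1 (Z < V) on D(Z)={2,3,4,5} D(V)={1,3,4,5}: Z {2,3,4,5}->{2,3,4}; V {1,3,4,5}->{3,4,5}
Constraint 2 (Z < V) on D(Z)={2,3,4} D(V)={3,4,5}: no change
So after constraint 2: D(Z) = {2,3,4}

Answer: {2,3,4}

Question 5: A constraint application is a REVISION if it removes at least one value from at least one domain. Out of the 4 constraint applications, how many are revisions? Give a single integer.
Constraint 1 (Z < V) on D(Z)={2,3,4,5} D(V)={1,3,4,5}: Z {2,3,4,5}->{2,3,4}; V {1,3,4,5}->{3,4,5} => REVISION
Constraint 2 (Z < V) on D(Z)={2,3,4} D(V)={3,4,5}: no change => not a revision
Constraint 3 (Z != V) on D(Z)={2,3,4} D(V)={3,4,5}: no change => not a revision
Constraint 4 (U != Z) on D(U)={1,2,3} D(Z)={2,3,4}: no change => not a revision
Total revisions = 1

Answer: 1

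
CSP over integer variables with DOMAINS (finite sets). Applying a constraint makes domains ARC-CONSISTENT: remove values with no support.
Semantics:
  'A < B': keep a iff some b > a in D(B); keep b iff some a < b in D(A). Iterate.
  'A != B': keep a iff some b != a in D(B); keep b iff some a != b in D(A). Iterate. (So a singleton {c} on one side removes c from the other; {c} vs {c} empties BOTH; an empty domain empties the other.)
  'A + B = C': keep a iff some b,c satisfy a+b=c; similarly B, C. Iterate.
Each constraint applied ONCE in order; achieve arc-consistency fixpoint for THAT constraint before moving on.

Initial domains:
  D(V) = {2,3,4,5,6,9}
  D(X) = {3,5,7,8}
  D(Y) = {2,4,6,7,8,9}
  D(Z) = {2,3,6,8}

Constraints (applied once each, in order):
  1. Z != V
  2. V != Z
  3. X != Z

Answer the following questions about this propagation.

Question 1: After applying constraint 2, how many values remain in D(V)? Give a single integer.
Answer: 6

Derivation:
Constraint 1 (Z != V) on D(Z)={2,3,6,8} D(V)={2,3,4,5,6,9}: no change
Constraint 2 (V != Z) on D(V)={2,3,4,5,6,9} D(Z)={2,3,6,8}: no change
So after constraint 2: D(V)={2,3,4,5,6,9}, size = 6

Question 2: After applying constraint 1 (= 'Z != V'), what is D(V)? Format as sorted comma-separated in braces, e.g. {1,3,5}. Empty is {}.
Answer: {2,3,4,5,6,9}

Derivation:
Constraint 1 (Z != V) on D(Z)={2,3,6,8} D(V)={2,3,4,5,6,9}: no change
So after constraint 1: D(V) = {2,3,4,5,6,9}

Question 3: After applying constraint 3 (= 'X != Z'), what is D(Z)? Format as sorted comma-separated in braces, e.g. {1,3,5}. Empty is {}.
Constraint 1 (Z != V) on D(Z)={2,3,6,8} D(V)={2,3,4,5,6,9}: no change
Constraint 2 (V != Z) on D(V)={2,3,4,5,6,9} D(Z)={2,3,6,8}: no change
Constraint 3 (X != Z) on D(X)={3,5,7,8} D(Z)={2,3,6,8}: no change
So after constraint 3: D(Z) = {2,3,6,8}

Answer: {2,3,6,8}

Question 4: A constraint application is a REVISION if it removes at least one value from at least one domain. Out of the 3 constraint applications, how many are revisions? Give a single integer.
Answer: 0

Derivation:
Constraint 1 (Z != V) on D(Z)={2,3,6,8} D(V)={2,3,4,5,6,9}: no change => not a revision
Constraint 2 (V != Z) on D(V)={2,3,4,5,6,9} D(Z)={2,3,6,8}: no change => not a revision
Constraint 3 (X != Z) on D(X)={3,5,7,8} D(Z)={2,3,6,8}: no change => not a revision
Total revisions = 0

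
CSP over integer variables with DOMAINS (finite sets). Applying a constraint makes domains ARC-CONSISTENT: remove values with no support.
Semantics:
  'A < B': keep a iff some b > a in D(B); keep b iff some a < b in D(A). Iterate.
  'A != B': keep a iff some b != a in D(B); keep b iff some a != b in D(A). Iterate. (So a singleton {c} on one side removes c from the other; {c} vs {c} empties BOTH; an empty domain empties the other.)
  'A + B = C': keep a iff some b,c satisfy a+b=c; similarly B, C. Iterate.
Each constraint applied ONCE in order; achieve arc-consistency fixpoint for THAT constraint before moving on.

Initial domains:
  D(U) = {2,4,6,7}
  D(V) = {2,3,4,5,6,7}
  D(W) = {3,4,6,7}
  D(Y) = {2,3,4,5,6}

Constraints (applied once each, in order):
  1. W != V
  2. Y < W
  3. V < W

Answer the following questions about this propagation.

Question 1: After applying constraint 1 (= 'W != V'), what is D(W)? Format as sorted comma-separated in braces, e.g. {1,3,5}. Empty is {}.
Constraint 1 (W != V) on D(W)={3,4,6,7} D(V)={2,3,4,5,6,7}: no change
So after constraint 1: D(W) = {3,4,6,7}

Answer: {3,4,6,7}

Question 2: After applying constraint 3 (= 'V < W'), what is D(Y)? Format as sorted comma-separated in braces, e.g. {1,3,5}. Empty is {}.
Constraint 1 (W != V) on D(W)={3,4,6,7} D(V)={2,3,4,5,6,7}: no change
Constraint 2 (Y < W) on D(Y)={2,3,4,5,6} D(W)={3,4,6,7}: no change
Constraint 3 (V < W) on D(V)={2,3,4,5,6,7} D(W)={3,4,6,7}: V {2,3,4,5,6,7}->{2,3,4,5,6}
So after constraint 3: D(Y) = {2,3,4,5,6}

Answer: {2,3,4,5,6}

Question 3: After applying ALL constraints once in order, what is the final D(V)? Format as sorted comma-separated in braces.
Constraint 1 (W != V) on D(W)={3,4,6,7} D(V)={2,3,4,5,6,7}: no change
Constraint 2 (Y < W) on D(Y)={2,3,4,5,6} D(W)={3,4,6,7}: no change
Constraint 3 (V < W) on D(V)={2,3,4,5,6,7} D(W)={3,4,6,7}: V {2,3,4,5,6,7}->{2,3,4,5,6}
So after all 3 constraints: D(V) = {2,3,4,5,6}

Answer: {2,3,4,5,6}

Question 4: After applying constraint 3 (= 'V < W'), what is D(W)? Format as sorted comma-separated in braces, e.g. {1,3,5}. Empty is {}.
Answer: {3,4,6,7}

Derivation:
Constraint 1 (W != V) on D(W)={3,4,6,7} D(V)={2,3,4,5,6,7}: no change
Constraint 2 (Y < W) on D(Y)={2,3,4,5,6} D(W)={3,4,6,7}: no change
Constraint 3 (V < W) on D(V)={2,3,4,5,6,7} D(W)={3,4,6,7}: V {2,3,4,5,6,7}->{2,3,4,5,6}
So after constraint 3: D(W) = {3,4,6,7}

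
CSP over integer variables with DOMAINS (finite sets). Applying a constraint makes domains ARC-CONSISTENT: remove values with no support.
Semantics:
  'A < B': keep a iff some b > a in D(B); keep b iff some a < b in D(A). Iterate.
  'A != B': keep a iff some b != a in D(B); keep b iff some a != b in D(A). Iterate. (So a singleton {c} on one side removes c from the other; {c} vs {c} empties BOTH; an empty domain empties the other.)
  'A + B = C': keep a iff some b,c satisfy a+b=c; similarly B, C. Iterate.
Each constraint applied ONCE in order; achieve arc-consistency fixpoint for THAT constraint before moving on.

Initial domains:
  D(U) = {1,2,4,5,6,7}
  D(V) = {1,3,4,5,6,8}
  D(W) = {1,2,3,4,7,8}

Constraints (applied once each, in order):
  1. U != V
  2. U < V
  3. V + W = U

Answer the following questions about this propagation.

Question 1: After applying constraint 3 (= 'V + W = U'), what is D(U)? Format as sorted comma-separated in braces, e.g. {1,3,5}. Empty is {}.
Answer: {4,5,6,7}

Derivation:
Constraint 1 (U != V) on D(U)={1,2,4,5,6,7} D(V)={1,3,4,5,6,8}: no change
Constraint 2 (U < V) on D(U)={1,2,4,5,6,7} D(V)={1,3,4,5,6,8}: V {1,3,4,5,6,8}->{3,4,5,6,8}
Constraint 3 (V + W = U) on D(V)={3,4,5,6,8} D(W)={1,2,3,4,7,8} D(U)={1,2,4,5,6,7}: V {3,4,5,6,8}->{3,4,5,6}; W {1,2,3,4,7,8}->{1,2,3,4}; U {1,2,4,5,6,7}->{4,5,6,7}
So after constraint 3: D(U) = {4,5,6,7}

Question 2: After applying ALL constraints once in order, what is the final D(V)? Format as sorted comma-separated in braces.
Constraint 1 (U != V) on D(U)={1,2,4,5,6,7} D(V)={1,3,4,5,6,8}: no change
Constraint 2 (U < V) on D(U)={1,2,4,5,6,7} D(V)={1,3,4,5,6,8}: V {1,3,4,5,6,8}->{3,4,5,6,8}
Constraint 3 (V + W = U) on D(V)={3,4,5,6,8} D(W)={1,2,3,4,7,8} D(U)={1,2,4,5,6,7}: V {3,4,5,6,8}->{3,4,5,6}; W {1,2,3,4,7,8}->{1,2,3,4}; U {1,2,4,5,6,7}->{4,5,6,7}
So after all 3 constraints: D(V) = {3,4,5,6}

Answer: {3,4,5,6}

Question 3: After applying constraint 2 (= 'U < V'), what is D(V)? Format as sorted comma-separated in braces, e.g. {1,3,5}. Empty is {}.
Answer: {3,4,5,6,8}

Derivation:
Constraint 1 (U != V) on D(U)={1,2,4,5,6,7} D(V)={1,3,4,5,6,8}: no change
Constraint 2 (U < V) on D(U)={1,2,4,5,6,7} D(V)={1,3,4,5,6,8}: V {1,3,4,5,6,8}->{3,4,5,6,8}
So after constraint 2: D(V) = {3,4,5,6,8}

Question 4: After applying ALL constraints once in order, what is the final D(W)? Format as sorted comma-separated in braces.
Answer: {1,2,3,4}

Derivation:
Constraint 1 (U != V) on D(U)={1,2,4,5,6,7} D(V)={1,3,4,5,6,8}: no change
Constraint 2 (U < V) on D(U)={1,2,4,5,6,7} D(V)={1,3,4,5,6,8}: V {1,3,4,5,6,8}->{3,4,5,6,8}
Constraint 3 (V + W = U) on D(V)={3,4,5,6,8} D(W)={1,2,3,4,7,8} D(U)={1,2,4,5,6,7}: V {3,4,5,6,8}->{3,4,5,6}; W {1,2,3,4,7,8}->{1,2,3,4}; U {1,2,4,5,6,7}->{4,5,6,7}
So after all 3 constraints: D(W) = {1,2,3,4}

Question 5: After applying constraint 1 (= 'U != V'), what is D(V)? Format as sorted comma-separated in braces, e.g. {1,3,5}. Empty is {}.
Constraint 1 (U != V) on D(U)={1,2,4,5,6,7} D(V)={1,3,4,5,6,8}: no change
So after constraint 1: D(V) = {1,3,4,5,6,8}

Answer: {1,3,4,5,6,8}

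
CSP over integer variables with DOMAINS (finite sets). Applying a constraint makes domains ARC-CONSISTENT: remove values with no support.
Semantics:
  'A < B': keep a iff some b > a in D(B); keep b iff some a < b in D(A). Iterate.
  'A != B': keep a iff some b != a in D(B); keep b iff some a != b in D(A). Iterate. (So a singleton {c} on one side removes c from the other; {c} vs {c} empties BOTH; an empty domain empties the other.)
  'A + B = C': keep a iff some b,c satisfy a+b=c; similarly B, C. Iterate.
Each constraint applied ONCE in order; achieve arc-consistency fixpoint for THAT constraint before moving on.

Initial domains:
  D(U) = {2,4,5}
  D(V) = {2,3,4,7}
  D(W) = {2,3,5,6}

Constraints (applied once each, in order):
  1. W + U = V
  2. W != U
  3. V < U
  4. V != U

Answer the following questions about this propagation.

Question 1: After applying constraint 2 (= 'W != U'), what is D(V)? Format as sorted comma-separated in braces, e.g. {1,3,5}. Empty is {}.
Answer: {4,7}

Derivation:
Constraint 1 (W + U = V) on D(W)={2,3,5,6} D(U)={2,4,5} D(V)={2,3,4,7}: W {2,3,5,6}->{2,3,5}; V {2,3,4,7}->{4,7}
Constraint 2 (W != U) on D(W)={2,3,5} D(U)={2,4,5}: no change
So after constraint 2: D(V) = {4,7}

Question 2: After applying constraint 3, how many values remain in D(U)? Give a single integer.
Answer: 1

Derivation:
Constraint 1 (W + U = V) on D(W)={2,3,5,6} D(U)={2,4,5} D(V)={2,3,4,7}: W {2,3,5,6}->{2,3,5}; V {2,3,4,7}->{4,7}
Constraint 2 (W != U) on D(W)={2,3,5} D(U)={2,4,5}: no change
Constraint 3 (V < U) on D(V)={4,7} D(U)={2,4,5}: V {4,7}->{4}; U {2,4,5}->{5}
So after constraint 3: D(U)={5}, size = 1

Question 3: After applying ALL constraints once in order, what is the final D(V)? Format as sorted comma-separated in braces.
Answer: {4}

Derivation:
Constraint 1 (W + U = V) on D(W)={2,3,5,6} D(U)={2,4,5} D(V)={2,3,4,7}: W {2,3,5,6}->{2,3,5}; V {2,3,4,7}->{4,7}
Constraint 2 (W != U) on D(W)={2,3,5} D(U)={2,4,5}: no change
Constraint 3 (V < U) on D(V)={4,7} D(U)={2,4,5}: V {4,7}->{4}; U {2,4,5}->{5}
Constraint 4 (V != U) on D(V)={4} D(U)={5}: no change
So after all 4 constraints: D(V) = {4}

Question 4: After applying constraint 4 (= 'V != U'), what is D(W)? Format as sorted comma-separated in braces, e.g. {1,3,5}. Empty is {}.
Answer: {2,3,5}

Derivation:
Constraint 1 (W + U = V) on D(W)={2,3,5,6} D(U)={2,4,5} D(V)={2,3,4,7}: W {2,3,5,6}->{2,3,5}; V {2,3,4,7}->{4,7}
Constraint 2 (W != U) on D(W)={2,3,5} D(U)={2,4,5}: no change
Constraint 3 (V < U) on D(V)={4,7} D(U)={2,4,5}: V {4,7}->{4}; U {2,4,5}->{5}
Constraint 4 (V != U) on D(V)={4} D(U)={5}: no change
So after constraint 4: D(W) = {2,3,5}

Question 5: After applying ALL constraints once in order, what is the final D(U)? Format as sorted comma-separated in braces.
Answer: {5}

Derivation:
Constraint 1 (W + U = V) on D(W)={2,3,5,6} D(U)={2,4,5} D(V)={2,3,4,7}: W {2,3,5,6}->{2,3,5}; V {2,3,4,7}->{4,7}
Constraint 2 (W != U) on D(W)={2,3,5} D(U)={2,4,5}: no change
Constraint 3 (V < U) on D(V)={4,7} D(U)={2,4,5}: V {4,7}->{4}; U {2,4,5}->{5}
Constraint 4 (V != U) on D(V)={4} D(U)={5}: no change
So after all 4 constraints: D(U) = {5}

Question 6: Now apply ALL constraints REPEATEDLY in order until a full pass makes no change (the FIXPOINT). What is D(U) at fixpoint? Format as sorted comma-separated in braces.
pass 0 (initial): D(U)={2,4,5}
pass 1: U {2,4,5}->{5}; V {2,3,4,7}->{4}; W {2,3,5,6}->{2,3,5}
pass 2: U {5}->{}; V {4}->{}; W {2,3,5}->{}
pass 3: no change
Fixpoint after 3 passes: D(U) = {}

Answer: {}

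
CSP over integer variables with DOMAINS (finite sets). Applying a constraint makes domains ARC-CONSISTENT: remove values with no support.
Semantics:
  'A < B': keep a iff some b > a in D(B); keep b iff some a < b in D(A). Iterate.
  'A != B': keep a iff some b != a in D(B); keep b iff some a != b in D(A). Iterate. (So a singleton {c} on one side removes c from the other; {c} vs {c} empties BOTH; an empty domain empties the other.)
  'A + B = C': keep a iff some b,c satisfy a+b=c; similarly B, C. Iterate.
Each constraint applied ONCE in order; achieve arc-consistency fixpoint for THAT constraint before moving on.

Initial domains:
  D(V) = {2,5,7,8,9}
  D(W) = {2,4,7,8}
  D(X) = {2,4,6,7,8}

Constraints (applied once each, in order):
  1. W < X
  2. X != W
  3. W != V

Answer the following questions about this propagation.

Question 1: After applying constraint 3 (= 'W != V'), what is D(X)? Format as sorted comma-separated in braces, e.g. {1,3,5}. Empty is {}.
Constraint 1 (W < X) on D(W)={2,4,7,8} D(X)={2,4,6,7,8}: W {2,4,7,8}->{2,4,7}; X {2,4,6,7,8}->{4,6,7,8}
Constraint 2 (X != W) on D(X)={4,6,7,8} D(W)={2,4,7}: no change
Constraint 3 (W != V) on D(W)={2,4,7} D(V)={2,5,7,8,9}: no change
So after constraint 3: D(X) = {4,6,7,8}

Answer: {4,6,7,8}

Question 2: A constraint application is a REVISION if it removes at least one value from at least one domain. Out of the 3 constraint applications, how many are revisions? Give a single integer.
Constraint 1 (W < X) on D(W)={2,4,7,8} D(X)={2,4,6,7,8}: W {2,4,7,8}->{2,4,7}; X {2,4,6,7,8}->{4,6,7,8} => REVISION
Constraint 2 (X != W) on D(X)={4,6,7,8} D(W)={2,4,7}: no change => not a revision
Constraint 3 (W != V) on D(W)={2,4,7} D(V)={2,5,7,8,9}: no change => not a revision
Total revisions = 1

Answer: 1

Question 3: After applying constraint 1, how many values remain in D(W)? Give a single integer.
Constraint 1 (W < X) on D(W)={2,4,7,8} D(X)={2,4,6,7,8}: W {2,4,7,8}->{2,4,7}; X {2,4,6,7,8}->{4,6,7,8}
So after constraint 1: D(W)={2,4,7}, size = 3

Answer: 3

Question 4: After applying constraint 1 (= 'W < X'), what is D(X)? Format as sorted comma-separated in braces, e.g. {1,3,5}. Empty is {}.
Constraint 1 (W < X) on D(W)={2,4,7,8} D(X)={2,4,6,7,8}: W {2,4,7,8}->{2,4,7}; X {2,4,6,7,8}->{4,6,7,8}
So after constraint 1: D(X) = {4,6,7,8}

Answer: {4,6,7,8}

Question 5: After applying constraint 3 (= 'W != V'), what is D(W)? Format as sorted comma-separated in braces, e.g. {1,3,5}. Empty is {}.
Constraint 1 (W < X) on D(W)={2,4,7,8} D(X)={2,4,6,7,8}: W {2,4,7,8}->{2,4,7}; X {2,4,6,7,8}->{4,6,7,8}
Constraint 2 (X != W) on D(X)={4,6,7,8} D(W)={2,4,7}: no change
Constraint 3 (W != V) on D(W)={2,4,7} D(V)={2,5,7,8,9}: no change
So after constraint 3: D(W) = {2,4,7}

Answer: {2,4,7}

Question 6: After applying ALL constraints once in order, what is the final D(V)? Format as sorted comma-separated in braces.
Constraint 1 (W < X) on D(W)={2,4,7,8} D(X)={2,4,6,7,8}: W {2,4,7,8}->{2,4,7}; X {2,4,6,7,8}->{4,6,7,8}
Constraint 2 (X != W) on D(X)={4,6,7,8} D(W)={2,4,7}: no change
Constraint 3 (W != V) on D(W)={2,4,7} D(V)={2,5,7,8,9}: no change
So after all 3 constraints: D(V) = {2,5,7,8,9}

Answer: {2,5,7,8,9}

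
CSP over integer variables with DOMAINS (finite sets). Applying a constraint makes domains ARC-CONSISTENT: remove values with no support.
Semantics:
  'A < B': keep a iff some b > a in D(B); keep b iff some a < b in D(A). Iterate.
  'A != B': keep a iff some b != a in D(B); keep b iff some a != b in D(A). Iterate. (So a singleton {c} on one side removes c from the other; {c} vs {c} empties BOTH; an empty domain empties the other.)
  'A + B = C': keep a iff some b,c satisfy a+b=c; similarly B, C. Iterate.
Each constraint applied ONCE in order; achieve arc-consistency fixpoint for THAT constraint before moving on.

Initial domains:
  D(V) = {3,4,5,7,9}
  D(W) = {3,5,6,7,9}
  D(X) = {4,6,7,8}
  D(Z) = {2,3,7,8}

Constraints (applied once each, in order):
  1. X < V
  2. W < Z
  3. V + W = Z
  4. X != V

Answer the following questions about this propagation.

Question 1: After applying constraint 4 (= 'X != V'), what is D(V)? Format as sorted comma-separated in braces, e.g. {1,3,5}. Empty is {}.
Constraint 1 (X < V) on D(X)={4,6,7,8} D(V)={3,4,5,7,9}: V {3,4,5,7,9}->{5,7,9}
Constraint 2 (W < Z) on D(W)={3,5,6,7,9} D(Z)={2,3,7,8}: W {3,5,6,7,9}->{3,5,6,7}; Z {2,3,7,8}->{7,8}
Constraint 3 (V + W = Z) on D(V)={5,7,9} D(W)={3,5,6,7} D(Z)={7,8}: V {5,7,9}->{5}; W {3,5,6,7}->{3}; Z {7,8}->{8}
Constraint 4 (X != V) on D(X)={4,6,7,8} D(V)={5}: no change
So after constraint 4: D(V) = {5}

Answer: {5}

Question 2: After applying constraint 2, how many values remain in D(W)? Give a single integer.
Constraint 1 (X < V) on D(X)={4,6,7,8} D(V)={3,4,5,7,9}: V {3,4,5,7,9}->{5,7,9}
Constraint 2 (W < Z) on D(W)={3,5,6,7,9} D(Z)={2,3,7,8}: W {3,5,6,7,9}->{3,5,6,7}; Z {2,3,7,8}->{7,8}
So after constraint 2: D(W)={3,5,6,7}, size = 4

Answer: 4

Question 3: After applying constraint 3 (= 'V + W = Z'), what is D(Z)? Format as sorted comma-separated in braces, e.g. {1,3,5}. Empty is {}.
Constraint 1 (X < V) on D(X)={4,6,7,8} D(V)={3,4,5,7,9}: V {3,4,5,7,9}->{5,7,9}
Constraint 2 (W < Z) on D(W)={3,5,6,7,9} D(Z)={2,3,7,8}: W {3,5,6,7,9}->{3,5,6,7}; Z {2,3,7,8}->{7,8}
Constraint 3 (V + W = Z) on D(V)={5,7,9} D(W)={3,5,6,7} D(Z)={7,8}: V {5,7,9}->{5}; W {3,5,6,7}->{3}; Z {7,8}->{8}
So after constraint 3: D(Z) = {8}

Answer: {8}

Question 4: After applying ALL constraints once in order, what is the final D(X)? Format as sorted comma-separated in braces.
Answer: {4,6,7,8}

Derivation:
Constraint 1 (X < V) on D(X)={4,6,7,8} D(V)={3,4,5,7,9}: V {3,4,5,7,9}->{5,7,9}
Constraint 2 (W < Z) on D(W)={3,5,6,7,9} D(Z)={2,3,7,8}: W {3,5,6,7,9}->{3,5,6,7}; Z {2,3,7,8}->{7,8}
Constraint 3 (V + W = Z) on D(V)={5,7,9} D(W)={3,5,6,7} D(Z)={7,8}: V {5,7,9}->{5}; W {3,5,6,7}->{3}; Z {7,8}->{8}
Constraint 4 (X != V) on D(X)={4,6,7,8} D(V)={5}: no change
So after all 4 constraints: D(X) = {4,6,7,8}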